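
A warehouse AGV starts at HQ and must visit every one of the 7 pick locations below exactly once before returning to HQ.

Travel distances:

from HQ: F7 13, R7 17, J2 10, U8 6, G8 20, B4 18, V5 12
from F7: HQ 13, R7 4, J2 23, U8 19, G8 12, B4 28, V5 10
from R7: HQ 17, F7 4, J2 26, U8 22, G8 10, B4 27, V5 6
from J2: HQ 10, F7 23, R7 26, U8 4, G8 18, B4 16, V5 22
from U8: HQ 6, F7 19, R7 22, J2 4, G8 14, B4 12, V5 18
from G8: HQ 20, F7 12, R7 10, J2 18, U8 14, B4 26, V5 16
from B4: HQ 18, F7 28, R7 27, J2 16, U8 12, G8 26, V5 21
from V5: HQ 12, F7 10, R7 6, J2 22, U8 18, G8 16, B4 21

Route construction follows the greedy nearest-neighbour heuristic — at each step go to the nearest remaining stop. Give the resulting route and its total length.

From HQ: distances to unvisited — U8=6, J2=10, V5=12, F7=13, R7=17, B4=18, G8=20. Nearest is U8 (6).
From U8: distances to unvisited — J2=4, B4=12, G8=14, V5=18, F7=19, R7=22. Nearest is J2 (4).
From J2: distances to unvisited — B4=16, G8=18, V5=22, F7=23, R7=26. Nearest is B4 (16).
From B4: distances to unvisited — V5=21, G8=26, R7=27, F7=28. Nearest is V5 (21).
From V5: distances to unvisited — R7=6, F7=10, G8=16. Nearest is R7 (6).
From R7: distances to unvisited — F7=4, G8=10. Nearest is F7 (4).
From F7: distances to unvisited — G8=12. Nearest is G8 (12).
Return G8→HQ: 20.
Total = 6 + 4 + 16 + 21 + 6 + 4 + 12 + 20 = 89.

89 along HQ → U8 → J2 → B4 → V5 → R7 → F7 → G8 → HQ.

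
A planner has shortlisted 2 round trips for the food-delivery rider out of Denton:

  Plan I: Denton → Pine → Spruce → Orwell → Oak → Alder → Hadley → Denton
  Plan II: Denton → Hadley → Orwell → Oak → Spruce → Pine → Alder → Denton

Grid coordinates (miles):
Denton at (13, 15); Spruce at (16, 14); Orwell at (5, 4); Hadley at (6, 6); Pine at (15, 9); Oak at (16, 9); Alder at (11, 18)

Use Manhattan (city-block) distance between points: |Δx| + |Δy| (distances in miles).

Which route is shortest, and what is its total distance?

64 miles — Plan II is the shortest.

Plan I: 8 + 6 + 21 + 16 + 14 + 17 + 16 = 98
Plan II: 16 + 3 + 16 + 5 + 6 + 13 + 5 = 64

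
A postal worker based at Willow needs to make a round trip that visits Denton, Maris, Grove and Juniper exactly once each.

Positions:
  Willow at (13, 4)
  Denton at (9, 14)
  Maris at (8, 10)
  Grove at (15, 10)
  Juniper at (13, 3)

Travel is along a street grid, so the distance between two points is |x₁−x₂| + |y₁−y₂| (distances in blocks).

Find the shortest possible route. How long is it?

36 blocks — the shortest possible round trip.

With 4 stops there are 4!/2 = 12 distinct round trips (a route and its reverse cost the same).
Willow-Denton-Maris-Grove-Juniper-Willow: 14+5+7+9+1 = 36
Willow-Denton-Maris-Juniper-Grove-Willow: 14+5+12+9+8 = 48
Willow-Denton-Grove-Maris-Juniper-Willow: 14+10+7+12+1 = 44
Willow-Denton-Grove-Juniper-Maris-Willow: 14+10+9+12+11 = 56
Willow-Denton-Juniper-Maris-Grove-Willow: 14+15+12+7+8 = 56
Willow-Denton-Juniper-Grove-Maris-Willow: 14+15+9+7+11 = 56
Willow-Maris-Denton-Grove-Juniper-Willow: 11+5+10+9+1 = 36
Willow-Maris-Denton-Juniper-Grove-Willow: 11+5+15+9+8 = 48
Willow-Maris-Grove-Denton-Juniper-Willow: 11+7+10+15+1 = 44
Willow-Maris-Juniper-Denton-Grove-Willow: 11+12+15+10+8 = 56
Willow-Grove-Denton-Maris-Juniper-Willow: 8+10+5+12+1 = 36
Willow-Grove-Maris-Denton-Juniper-Willow: 8+7+5+15+1 = 36
The minimum is 36.
One optimal route: Willow → Denton → Maris → Grove → Juniper → Willow (or its reverse).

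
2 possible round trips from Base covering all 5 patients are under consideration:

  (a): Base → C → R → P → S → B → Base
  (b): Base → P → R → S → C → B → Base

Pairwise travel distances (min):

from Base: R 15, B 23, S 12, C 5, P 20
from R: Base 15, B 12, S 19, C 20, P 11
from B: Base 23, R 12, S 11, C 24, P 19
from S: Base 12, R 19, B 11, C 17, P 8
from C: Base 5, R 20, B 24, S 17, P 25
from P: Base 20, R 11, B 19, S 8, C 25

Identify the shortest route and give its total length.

78 min — (a) is the shortest.

(a): 5 + 20 + 11 + 8 + 11 + 23 = 78
(b): 20 + 11 + 19 + 17 + 24 + 23 = 114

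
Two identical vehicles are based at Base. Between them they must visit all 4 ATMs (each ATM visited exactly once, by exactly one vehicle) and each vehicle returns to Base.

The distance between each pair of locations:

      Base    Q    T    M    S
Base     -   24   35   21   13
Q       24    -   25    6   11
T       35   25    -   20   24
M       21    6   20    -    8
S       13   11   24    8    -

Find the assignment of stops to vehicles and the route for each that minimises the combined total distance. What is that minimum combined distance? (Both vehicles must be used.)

111 — the smallest possible combined total.

Check every non-empty split of the stops between the two vehicles; for each half take its own optimal tour:
  {Q} + {T, M, S}: 48 + 76 = 124
  {T} + {Q, M, S}: 70 + 51 = 121
  {Q, T} + {M, S}: 84 + 42 = 126
  {M} + {Q, T, S}: 42 + 84 = 126
  {Q, M} + {T, S}: 51 + 72 = 123
  {T, M} + {Q, S}: 76 + 48 = 124
  … (7 splits in total)
  {Q, T, M} + {S}: 85 + 26 = 111  ← best
Best: vehicle 1 Base → Q → M → T → Base = 85; vehicle 2 Base → S → Base = 26; combined 111.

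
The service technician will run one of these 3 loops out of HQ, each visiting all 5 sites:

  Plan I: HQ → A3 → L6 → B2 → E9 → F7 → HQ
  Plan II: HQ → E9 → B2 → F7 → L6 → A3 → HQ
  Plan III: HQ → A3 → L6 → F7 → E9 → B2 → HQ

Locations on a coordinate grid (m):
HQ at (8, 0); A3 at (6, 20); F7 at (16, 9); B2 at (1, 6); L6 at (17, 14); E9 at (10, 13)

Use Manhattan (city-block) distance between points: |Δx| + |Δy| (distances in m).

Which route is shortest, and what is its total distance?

Plan I: 22 + 17 + 24 + 16 + 10 + 17 = 106
Plan II: 15 + 16 + 18 + 6 + 17 + 22 = 94
Plan III: 22 + 17 + 6 + 10 + 16 + 13 = 84

Shortest is Plan III, total 84 m.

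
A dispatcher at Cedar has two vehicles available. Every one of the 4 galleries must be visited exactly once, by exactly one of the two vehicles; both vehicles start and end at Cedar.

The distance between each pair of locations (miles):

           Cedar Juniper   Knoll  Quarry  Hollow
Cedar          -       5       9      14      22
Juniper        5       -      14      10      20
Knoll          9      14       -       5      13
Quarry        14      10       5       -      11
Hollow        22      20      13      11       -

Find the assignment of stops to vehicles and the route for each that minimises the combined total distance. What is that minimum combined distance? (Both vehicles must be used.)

There are 2^3 − 1 = 7 ways to divide the 4 stops into two non-empty groups. For each, the best each vehicle can do is its own shortest tour through its group:
  {Juniper} + {Knoll, Quarry, Hollow}: 10 + 47 = 57
  {Knoll} + {Juniper, Quarry, Hollow}: 18 + 48 = 66
  {Juniper, Knoll} + {Quarry, Hollow}: 28 + 47 = 75
  {Quarry} + {Juniper, Knoll, Hollow}: 28 + 47 = 75
  {Juniper, Quarry} + {Knoll, Hollow}: 29 + 44 = 73
  {Knoll, Quarry} + {Juniper, Hollow}: 28 + 47 = 75
  … (7 splits in total)
Best: vehicle 1 Cedar → Juniper → Cedar = 10; vehicle 2 Cedar → Knoll → Quarry → Hollow → Cedar = 47; combined 57.

Minimum combined distance: 57 miles.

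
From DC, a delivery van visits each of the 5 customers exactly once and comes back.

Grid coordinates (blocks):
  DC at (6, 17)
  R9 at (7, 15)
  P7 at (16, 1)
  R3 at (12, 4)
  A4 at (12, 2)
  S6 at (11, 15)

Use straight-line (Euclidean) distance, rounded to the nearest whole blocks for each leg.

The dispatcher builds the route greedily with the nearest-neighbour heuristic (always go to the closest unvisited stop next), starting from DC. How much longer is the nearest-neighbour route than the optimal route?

Excess over optimum: 2 blocks.

From DC: R9=2, S6=5, R3=14, A4=16, P7=19 → choose R9 (2).
From R9: S6=4, R3=12, A4=14, P7=17 → choose S6 (4).
From S6: R3=11, A4=13, P7=15 → choose R3 (11).
From R3: A4=2, P7=5 → choose A4 (2).
From A4: P7=4 → choose P7 (4).
NN route DC → R9 → S6 → R3 → A4 → P7 → DC costs 42.
Optimal: DC → R9 → R3 → A4 → P7 → S6 → DC costs 40 (by enumerating all 60 distinct tours).
Excess = 42 − 40 = 2.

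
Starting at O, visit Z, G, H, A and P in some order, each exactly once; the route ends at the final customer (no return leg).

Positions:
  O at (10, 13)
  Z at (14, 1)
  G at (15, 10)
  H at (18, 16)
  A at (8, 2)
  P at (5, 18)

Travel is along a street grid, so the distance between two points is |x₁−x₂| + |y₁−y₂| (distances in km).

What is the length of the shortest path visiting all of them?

There are 5! = 120 possible orderings.
O→Z→G→H→A→P: 16+10+9+24+19 = 78
O→Z→G→H→P→A: 16+10+9+15+19 = 69
O→Z→G→A→H→P: 16+10+15+24+15 = 80
O→Z→G→A→P→H: 16+10+15+19+15 = 75
O→Z→G→P→H→A: 16+10+18+15+24 = 83
O→Z→G→P→A→H: 16+10+18+19+24 = 87
O→Z→H→G→A→P: 16+19+9+15+19 = 78
O→Z→H→G→P→A: 16+19+9+18+19 = 81
O→Z→H→A→G→P: 16+19+24+15+18 = 92
O→Z→H→A→P→G: 16+19+24+19+18 = 96
O→Z→H→P→G→A: 16+19+15+18+15 = 83
O→Z→H→P→A→G: 16+19+15+19+15 = 84
O→Z→A→G→H→P: 16+7+15+9+15 = 62
O→Z→A→G→P→H: 16+7+15+18+15 = 71
… (106 more)
O→P→H→G→Z→A: 10+15+9+10+7 = 51  ← best
The minimum is 51.
One shortest path: O → P → H → G → Z → A.

51 km — the minimum one-way total.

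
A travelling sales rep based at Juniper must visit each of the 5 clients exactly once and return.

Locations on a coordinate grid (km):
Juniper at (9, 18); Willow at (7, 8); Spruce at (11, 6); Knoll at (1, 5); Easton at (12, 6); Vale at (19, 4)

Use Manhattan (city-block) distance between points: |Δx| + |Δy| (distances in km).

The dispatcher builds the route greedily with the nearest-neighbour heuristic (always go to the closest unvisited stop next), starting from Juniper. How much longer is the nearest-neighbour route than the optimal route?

Excess over optimum: 4 km.

Juniper: Willow=12, Spruce=14, Easton=15, Knoll=21, Vale=24 ⇒ Willow
Willow: Spruce=6, Easton=7, Knoll=9, Vale=16 ⇒ Spruce
Spruce: Easton=1, Vale=10, Knoll=11 ⇒ Easton
Easton: Vale=9, Knoll=12 ⇒ Vale
Vale: Knoll=19 ⇒ Knoll
NN route Juniper → Willow → Spruce → Easton → Vale → Knoll → Juniper costs 68.
Optimal: Juniper → Willow → Knoll → Vale → Easton → Spruce → Juniper costs 64 (by enumerating all 60 distinct tours).
Excess = 68 − 64 = 4.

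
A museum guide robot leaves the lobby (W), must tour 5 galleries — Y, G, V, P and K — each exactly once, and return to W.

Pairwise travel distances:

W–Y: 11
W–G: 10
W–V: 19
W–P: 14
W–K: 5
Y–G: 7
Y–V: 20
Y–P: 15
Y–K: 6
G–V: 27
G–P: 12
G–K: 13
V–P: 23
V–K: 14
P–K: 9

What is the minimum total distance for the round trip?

Minimum total distance: 72.

There are 60 distinct closed tours to check (reversals are equivalent).
W-Y-G-V-P-K-W: 11+7+27+23+9+5 = 82
W-Y-G-V-K-P-W: 11+7+27+14+9+14 = 82
W-Y-G-P-V-K-W: 11+7+12+23+14+5 = 72
W-Y-G-P-K-V-W: 11+7+12+9+14+19 = 72
W-Y-G-K-V-P-W: 11+7+13+14+23+14 = 82
W-Y-G-K-P-V-W: 11+7+13+9+23+19 = 82
W-Y-V-G-P-K-W: 11+20+27+12+9+5 = 84
W-Y-V-G-K-P-W: 11+20+27+13+9+14 = 94
W-Y-V-P-G-K-W: 11+20+23+12+13+5 = 84
W-Y-V-P-K-G-W: 11+20+23+9+13+10 = 86
W-Y-V-K-G-P-W: 11+20+14+13+12+14 = 84
W-Y-V-K-P-G-W: 11+20+14+9+12+10 = 76
W-Y-P-G-V-K-W: 11+15+12+27+14+5 = 84
W-Y-P-G-K-V-W: 11+15+12+13+14+19 = 84
… (46 more)
The minimum is 72.
One optimal route: W → Y → G → P → V → K → W (or its reverse).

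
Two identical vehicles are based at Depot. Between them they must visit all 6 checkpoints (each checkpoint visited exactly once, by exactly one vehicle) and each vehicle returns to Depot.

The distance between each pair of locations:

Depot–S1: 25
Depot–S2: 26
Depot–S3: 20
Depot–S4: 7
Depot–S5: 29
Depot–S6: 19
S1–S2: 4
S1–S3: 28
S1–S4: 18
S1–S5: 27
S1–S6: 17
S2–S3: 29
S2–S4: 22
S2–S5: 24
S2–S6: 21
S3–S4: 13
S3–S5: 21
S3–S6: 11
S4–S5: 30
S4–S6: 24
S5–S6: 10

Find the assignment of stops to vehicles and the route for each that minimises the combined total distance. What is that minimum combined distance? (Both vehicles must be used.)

Minimum combined distance: 108.

Check every non-empty split of the stops between the two vehicles; for each half take its own optimal tour:
  {S1} + {S2, S3, S4, S5, S6}: 50 + 91 = 141
  {S2} + {S1, S3, S4, S5, S6}: 52 + 93 = 145
  {S1, S2} + {S3, S4, S5, S6}: 55 + 70 = 125
  {S3} + {S1, S2, S4, S5, S6}: 40 + 82 = 122
  {S1, S3} + {S2, S4, S5, S6}: 73 + 82 = 155
  {S2, S3} + {S1, S4, S5, S6}: 75 + 81 = 156
  … (31 splits in total)
  {S4} + {S1, S2, S3, S5, S6}: 14 + 94 = 108  ← best
Best: vehicle 1 Depot → S4 → Depot = 14; vehicle 2 Depot → S1 → S2 → S5 → S6 → S3 → Depot = 94; combined 108.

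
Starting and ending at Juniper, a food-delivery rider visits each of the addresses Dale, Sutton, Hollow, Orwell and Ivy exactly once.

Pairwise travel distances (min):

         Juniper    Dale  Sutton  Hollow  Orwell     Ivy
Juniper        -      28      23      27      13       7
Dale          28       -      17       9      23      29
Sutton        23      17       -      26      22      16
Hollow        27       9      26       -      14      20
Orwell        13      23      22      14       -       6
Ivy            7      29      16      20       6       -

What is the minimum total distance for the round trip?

Juniper→Dale→Sutton→Hollow→Orwell→Ivy→Juniper: 28+17+26+14+6+7 = 98
Juniper→Dale→Sutton→Hollow→Ivy→Orwell→Juniper: 28+17+26+20+6+13 = 110
Juniper→Dale→Sutton→Orwell→Hollow→Ivy→Juniper: 28+17+22+14+20+7 = 108
Juniper→Dale→Sutton→Orwell→Ivy→Hollow→Juniper: 28+17+22+6+20+27 = 120
Juniper→Dale→Sutton→Ivy→Hollow→Orwell→Juniper: 28+17+16+20+14+13 = 108
Juniper→Dale→Sutton→Ivy→Orwell→Hollow→Juniper: 28+17+16+6+14+27 = 108
Juniper→Dale→Hollow→Sutton→Orwell→Ivy→Juniper: 28+9+26+22+6+7 = 98
Juniper→Dale→Hollow→Sutton→Ivy→Orwell→Juniper: 28+9+26+16+6+13 = 98
Juniper→Dale→Hollow→Orwell→Sutton→Ivy→Juniper: 28+9+14+22+16+7 = 96
Juniper→Dale→Hollow→Orwell→Ivy→Sutton→Juniper: 28+9+14+6+16+23 = 96
Juniper→Dale→Hollow→Ivy→Sutton→Orwell→Juniper: 28+9+20+16+22+13 = 108
Juniper→Dale→Hollow→Ivy→Orwell→Sutton→Juniper: 28+9+20+6+22+23 = 108
Juniper→Dale→Orwell→Sutton→Hollow→Ivy→Juniper: 28+23+22+26+20+7 = 126
Juniper→Dale→Orwell→Sutton→Ivy→Hollow→Juniper: 28+23+22+16+20+27 = 136
… (46 more)
Juniper→Sutton→Dale→Hollow→Orwell→Ivy→Juniper: 23+17+9+14+6+7 = 76  ← best
The minimum is 76.
One optimal route: Juniper → Sutton → Dale → Hollow → Orwell → Ivy → Juniper (or its reverse).

Minimum total distance: 76 min.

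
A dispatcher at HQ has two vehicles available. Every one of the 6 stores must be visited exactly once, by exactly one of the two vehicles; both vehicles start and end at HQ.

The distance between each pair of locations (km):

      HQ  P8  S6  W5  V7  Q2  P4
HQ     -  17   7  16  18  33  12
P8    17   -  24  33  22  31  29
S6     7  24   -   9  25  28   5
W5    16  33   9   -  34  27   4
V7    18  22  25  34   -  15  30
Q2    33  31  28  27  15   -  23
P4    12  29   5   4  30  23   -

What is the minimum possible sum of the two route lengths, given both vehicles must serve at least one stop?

Minimum combined distance: 110 km.

There are 2^5 − 1 = 31 ways to divide the 6 stops into two non-empty groups. For each, the best each vehicle can do is its own shortest tour through its group:
  {P8} + {S6, W5, V7, Q2, P4}: 34 + 76 = 110
  {S6} + {P8, W5, V7, Q2, P4}: 14 + 97 = 111
  {P8, S6} + {W5, V7, Q2, P4}: 48 + 76 = 124
  {W5} + {P8, S6, V7, Q2, P4}: 32 + 89 = 121
  {P8, W5} + {S6, V7, Q2, P4}: 66 + 68 = 134
  {S6, W5} + {P8, V7, Q2, P4}: 32 + 89 = 121
  … (31 splits in total)
Best: vehicle 1 HQ → P8 → HQ = 34; vehicle 2 HQ → S6 → W5 → P4 → Q2 → V7 → HQ = 76; combined 110.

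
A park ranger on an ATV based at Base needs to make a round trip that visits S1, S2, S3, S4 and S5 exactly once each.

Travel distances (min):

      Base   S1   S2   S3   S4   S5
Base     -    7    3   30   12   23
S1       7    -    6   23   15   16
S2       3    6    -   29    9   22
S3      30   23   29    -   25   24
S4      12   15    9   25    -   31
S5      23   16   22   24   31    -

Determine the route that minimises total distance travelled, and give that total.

84 min — the shortest possible round trip.

There are 60 distinct closed tours to check (reversals are equivalent).
Base → S1 → S2 → S3 → S4 → S5 → Base: 7+6+29+25+31+23 = 121
Base → S1 → S2 → S3 → S5 → S4 → Base: 7+6+29+24+31+12 = 109
Base → S1 → S2 → S4 → S3 → S5 → Base: 7+6+9+25+24+23 = 94
Base → S1 → S2 → S4 → S5 → S3 → Base: 7+6+9+31+24+30 = 107
Base → S1 → S2 → S5 → S3 → S4 → Base: 7+6+22+24+25+12 = 96
Base → S1 → S2 → S5 → S4 → S3 → Base: 7+6+22+31+25+30 = 121
Base → S1 → S3 → S2 → S4 → S5 → Base: 7+23+29+9+31+23 = 122
Base → S1 → S3 → S2 → S5 → S4 → Base: 7+23+29+22+31+12 = 124
Base → S1 → S3 → S4 → S2 → S5 → Base: 7+23+25+9+22+23 = 109
Base → S1 → S3 → S4 → S5 → S2 → Base: 7+23+25+31+22+3 = 111
Base → S1 → S3 → S5 → S2 → S4 → Base: 7+23+24+22+9+12 = 97
Base → S1 → S3 → S5 → S4 → S2 → Base: 7+23+24+31+9+3 = 97
Base → S1 → S4 → S2 → S3 → S5 → Base: 7+15+9+29+24+23 = 107
Base → S1 → S4 → S2 → S5 → S3 → Base: 7+15+9+22+24+30 = 107
… (46 more)
Base → S1 → S5 → S3 → S4 → S2 → Base: 7+16+24+25+9+3 = 84  ← best
The minimum is 84.
One optimal route: Base → S1 → S5 → S3 → S4 → S2 → Base (or its reverse).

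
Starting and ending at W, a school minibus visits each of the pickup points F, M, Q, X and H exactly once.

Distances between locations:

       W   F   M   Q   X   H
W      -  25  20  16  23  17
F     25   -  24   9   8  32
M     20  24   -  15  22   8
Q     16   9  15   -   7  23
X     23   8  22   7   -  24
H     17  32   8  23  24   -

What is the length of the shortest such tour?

There are 60 distinct closed tours to check (reversals are equivalent).
W - F - M - Q - X - H - W: 25+24+15+7+24+17 = 112
W - F - M - Q - H - X - W: 25+24+15+23+24+23 = 134
W - F - M - X - Q - H - W: 25+24+22+7+23+17 = 118
W - F - M - X - H - Q - W: 25+24+22+24+23+16 = 134
W - F - M - H - Q - X - W: 25+24+8+23+7+23 = 110
W - F - M - H - X - Q - W: 25+24+8+24+7+16 = 104
W - F - Q - M - X - H - W: 25+9+15+22+24+17 = 112
W - F - Q - M - H - X - W: 25+9+15+8+24+23 = 104
W - F - Q - X - M - H - W: 25+9+7+22+8+17 = 88
W - F - Q - X - H - M - W: 25+9+7+24+8+20 = 93
W - F - Q - H - M - X - W: 25+9+23+8+22+23 = 110
W - F - Q - H - X - M - W: 25+9+23+24+22+20 = 123
W - F - X - M - Q - H - W: 25+8+22+15+23+17 = 110
W - F - X - M - H - Q - W: 25+8+22+8+23+16 = 102
… (46 more)
W - F - X - Q - M - H - W: 25+8+7+15+8+17 = 80  ← best
The minimum is 80.
One optimal route: W → F → X → Q → M → H → W (or its reverse).

80 — the shortest possible round trip.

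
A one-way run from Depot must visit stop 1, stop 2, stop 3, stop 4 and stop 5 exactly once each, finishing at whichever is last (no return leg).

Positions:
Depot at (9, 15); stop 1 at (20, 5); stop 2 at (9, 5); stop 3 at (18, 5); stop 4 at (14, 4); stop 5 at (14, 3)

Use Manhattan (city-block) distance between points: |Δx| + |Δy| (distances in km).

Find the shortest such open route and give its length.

There are 5! = 120 possible orderings.
Depot → stop 1 → stop 2 → stop 3 → stop 4 → stop 5: 21+11+9+5+1 = 47
Depot → stop 1 → stop 2 → stop 3 → stop 5 → stop 4: 21+11+9+6+1 = 48
Depot → stop 1 → stop 2 → stop 4 → stop 3 → stop 5: 21+11+6+5+6 = 49
Depot → stop 1 → stop 2 → stop 4 → stop 5 → stop 3: 21+11+6+1+6 = 45
Depot → stop 1 → stop 2 → stop 5 → stop 3 → stop 4: 21+11+7+6+5 = 50
Depot → stop 1 → stop 2 → stop 5 → stop 4 → stop 3: 21+11+7+1+5 = 45
Depot → stop 1 → stop 3 → stop 2 → stop 4 → stop 5: 21+2+9+6+1 = 39
Depot → stop 1 → stop 3 → stop 2 → stop 5 → stop 4: 21+2+9+7+1 = 40
Depot → stop 1 → stop 3 → stop 4 → stop 2 → stop 5: 21+2+5+6+7 = 41
Depot → stop 1 → stop 3 → stop 4 → stop 5 → stop 2: 21+2+5+1+7 = 36
Depot → stop 1 → stop 3 → stop 5 → stop 2 → stop 4: 21+2+6+7+6 = 42
Depot → stop 1 → stop 3 → stop 5 → stop 4 → stop 2: 21+2+6+1+6 = 36
Depot → stop 1 → stop 4 → stop 2 → stop 3 → stop 5: 21+7+6+9+6 = 49
Depot → stop 1 → stop 4 → stop 2 → stop 5 → stop 3: 21+7+6+7+6 = 47
… (106 more)
Depot → stop 2 → stop 4 → stop 5 → stop 3 → stop 1: 10+6+1+6+2 = 25  ← best
The minimum is 25.
One shortest path: Depot → stop 2 → stop 4 → stop 5 → stop 3 → stop 1.

Shortest open route: 25 km.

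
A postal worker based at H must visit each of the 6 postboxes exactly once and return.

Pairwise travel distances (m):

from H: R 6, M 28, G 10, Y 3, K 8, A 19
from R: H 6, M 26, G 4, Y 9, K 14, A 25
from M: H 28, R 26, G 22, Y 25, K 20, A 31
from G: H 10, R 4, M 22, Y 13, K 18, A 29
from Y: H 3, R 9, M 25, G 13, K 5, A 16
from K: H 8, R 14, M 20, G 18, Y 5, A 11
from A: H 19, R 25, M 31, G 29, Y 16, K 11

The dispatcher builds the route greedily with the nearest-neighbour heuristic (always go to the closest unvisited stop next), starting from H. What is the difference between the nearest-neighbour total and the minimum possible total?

H: Y=3, R=6, K=8, G=10, A=19, M=28 ⇒ Y
Y: K=5, R=9, G=13, A=16, M=25 ⇒ K
K: A=11, R=14, G=18, M=20 ⇒ A
A: R=25, G=29, M=31 ⇒ R
R: G=4, M=26 ⇒ G
G: M=22 ⇒ M
NN route H → Y → K → A → R → G → M → H costs 98.
Optimal: H → R → G → M → K → A → Y → H costs 82 (by enumerating all 360 distinct tours).
Excess = 98 − 82 = 16.

16 m longer than the optimal tour.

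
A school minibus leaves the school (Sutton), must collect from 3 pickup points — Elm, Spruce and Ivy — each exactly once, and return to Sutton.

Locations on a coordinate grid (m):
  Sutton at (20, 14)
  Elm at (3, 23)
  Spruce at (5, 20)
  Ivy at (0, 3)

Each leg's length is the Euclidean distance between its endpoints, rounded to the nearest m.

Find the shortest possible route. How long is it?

There are 3 distinct closed tours to check (reversals are equivalent).
Sutton → Elm → Spruce → Ivy → Sutton: 19+4+18+23 = 64
Sutton → Elm → Ivy → Spruce → Sutton: 19+20+18+16 = 73
Sutton → Spruce → Elm → Ivy → Sutton: 16+4+20+23 = 63
The minimum is 63.
One optimal route: Sutton → Spruce → Elm → Ivy → Sutton (or its reverse).

Shortest round trip = 63 m.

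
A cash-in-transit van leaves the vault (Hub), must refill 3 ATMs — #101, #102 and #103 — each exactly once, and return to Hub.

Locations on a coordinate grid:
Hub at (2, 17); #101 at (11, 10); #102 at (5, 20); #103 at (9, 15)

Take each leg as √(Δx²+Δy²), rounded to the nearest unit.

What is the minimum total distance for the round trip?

There are 3 distinct closed tours to check (reversals are equivalent).
Hub→#101→#102→#103→Hub: 11+12+6+7 = 36
Hub→#101→#103→#102→Hub: 11+5+6+4 = 26
Hub→#102→#101→#103→Hub: 4+12+5+7 = 28
The minimum is 26.
One optimal route: Hub → #101 → #103 → #102 → Hub (or its reverse).

Shortest round trip = 26.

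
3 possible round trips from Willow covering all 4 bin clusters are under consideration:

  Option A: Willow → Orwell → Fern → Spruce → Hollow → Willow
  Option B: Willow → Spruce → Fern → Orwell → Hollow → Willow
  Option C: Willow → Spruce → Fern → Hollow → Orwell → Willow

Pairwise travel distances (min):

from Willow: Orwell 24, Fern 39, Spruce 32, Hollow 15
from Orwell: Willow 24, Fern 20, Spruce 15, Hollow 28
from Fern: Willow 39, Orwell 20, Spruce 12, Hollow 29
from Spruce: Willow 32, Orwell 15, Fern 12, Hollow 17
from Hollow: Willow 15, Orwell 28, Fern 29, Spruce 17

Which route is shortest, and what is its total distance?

Shortest is Option A, total 88 min.

Option A: 24 + 20 + 12 + 17 + 15 = 88
Option B: 32 + 12 + 20 + 28 + 15 = 107
Option C: 32 + 12 + 29 + 28 + 24 = 125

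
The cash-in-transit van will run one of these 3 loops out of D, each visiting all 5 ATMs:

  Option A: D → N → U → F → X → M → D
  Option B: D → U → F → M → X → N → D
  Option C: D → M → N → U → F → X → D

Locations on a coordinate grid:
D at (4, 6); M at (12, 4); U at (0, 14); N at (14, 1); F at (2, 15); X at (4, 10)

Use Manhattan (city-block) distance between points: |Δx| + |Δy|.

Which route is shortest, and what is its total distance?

Option A: 15 + 27 + 3 + 7 + 14 + 10 = 76
Option B: 12 + 3 + 21 + 14 + 19 + 15 = 84
Option C: 10 + 5 + 27 + 3 + 7 + 4 = 56

Shortest is Option C, total 56.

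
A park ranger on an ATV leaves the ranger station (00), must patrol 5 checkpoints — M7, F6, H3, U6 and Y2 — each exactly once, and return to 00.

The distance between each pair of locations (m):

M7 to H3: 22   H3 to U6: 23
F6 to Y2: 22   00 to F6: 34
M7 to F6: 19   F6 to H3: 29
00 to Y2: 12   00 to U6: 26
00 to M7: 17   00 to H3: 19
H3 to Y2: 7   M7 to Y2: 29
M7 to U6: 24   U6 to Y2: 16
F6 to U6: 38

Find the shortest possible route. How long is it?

With 5 stops there are 5!/2 = 60 distinct round trips (a route and its reverse cost the same).
00-M7-F6-H3-U6-Y2-00: 17+19+29+23+16+12 = 116
00-M7-F6-H3-Y2-U6-00: 17+19+29+7+16+26 = 114
00-M7-F6-U6-H3-Y2-00: 17+19+38+23+7+12 = 116
00-M7-F6-U6-Y2-H3-00: 17+19+38+16+7+19 = 116
00-M7-F6-Y2-H3-U6-00: 17+19+22+7+23+26 = 114
00-M7-F6-Y2-U6-H3-00: 17+19+22+16+23+19 = 116
00-M7-H3-F6-U6-Y2-00: 17+22+29+38+16+12 = 134
00-M7-H3-F6-Y2-U6-00: 17+22+29+22+16+26 = 132
00-M7-H3-U6-F6-Y2-00: 17+22+23+38+22+12 = 134
00-M7-H3-U6-Y2-F6-00: 17+22+23+16+22+34 = 134
00-M7-H3-Y2-F6-U6-00: 17+22+7+22+38+26 = 132
00-M7-H3-Y2-U6-F6-00: 17+22+7+16+38+34 = 134
00-M7-U6-F6-H3-Y2-00: 17+24+38+29+7+12 = 127
00-M7-U6-F6-Y2-H3-00: 17+24+38+22+7+19 = 127
… (46 more)
The minimum is 114.
One optimal route: 00 → M7 → F6 → H3 → Y2 → U6 → 00 (or its reverse).

Shortest round trip = 114 m.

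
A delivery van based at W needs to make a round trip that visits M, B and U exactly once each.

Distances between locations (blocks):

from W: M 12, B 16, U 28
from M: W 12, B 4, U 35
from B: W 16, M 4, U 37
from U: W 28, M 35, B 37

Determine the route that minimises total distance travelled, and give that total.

Shortest round trip = 81 blocks.

There are 3 distinct closed tours to check (reversals are equivalent).
W→M→B→U→W: 12+4+37+28 = 81
W→M→U→B→W: 12+35+37+16 = 100
W→B→M→U→W: 16+4+35+28 = 83
The minimum is 81.
One optimal route: W → M → B → U → W (or its reverse).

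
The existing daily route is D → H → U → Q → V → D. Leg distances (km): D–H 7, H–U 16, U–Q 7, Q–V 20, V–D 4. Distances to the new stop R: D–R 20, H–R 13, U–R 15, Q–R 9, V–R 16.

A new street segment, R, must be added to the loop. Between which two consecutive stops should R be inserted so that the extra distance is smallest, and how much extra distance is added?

Insertion cost between consecutive stops i–j is d(i,R) + d(R,j) − d(i,j):
  between D and H: 20 + 13 − 7 = 26
  between H and U: 13 + 15 − 16 = 12
  between U and Q: 15 + 9 − 7 = 17
  between Q and V: 9 + 16 − 20 = 5
  between V and D: 16 + 20 − 4 = 32
Cheapest insertion is between Q and V, adding 5.
New total = 54 + 5 = 59.

+5 km — insert R between Q and V.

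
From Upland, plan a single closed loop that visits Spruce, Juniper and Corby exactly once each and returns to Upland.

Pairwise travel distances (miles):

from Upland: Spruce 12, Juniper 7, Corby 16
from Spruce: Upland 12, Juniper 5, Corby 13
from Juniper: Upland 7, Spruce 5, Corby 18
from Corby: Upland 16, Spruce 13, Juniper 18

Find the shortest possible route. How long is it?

There are 3 distinct closed tours to check (reversals are equivalent).
Upland → Spruce → Juniper → Corby → Upland: 12+5+18+16 = 51
Upland → Spruce → Corby → Juniper → Upland: 12+13+18+7 = 50
Upland → Juniper → Spruce → Corby → Upland: 7+5+13+16 = 41
The minimum is 41.
One optimal route: Upland → Juniper → Spruce → Corby → Upland (or its reverse).

Shortest round trip = 41 miles.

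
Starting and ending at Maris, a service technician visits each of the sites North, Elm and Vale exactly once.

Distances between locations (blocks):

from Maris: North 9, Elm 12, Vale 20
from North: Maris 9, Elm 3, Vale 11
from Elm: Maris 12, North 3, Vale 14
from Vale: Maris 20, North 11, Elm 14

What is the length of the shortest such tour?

With 3 stops there are 3!/2 = 3 distinct round trips (a route and its reverse cost the same).
Maris → North → Elm → Vale → Maris: 9+3+14+20 = 46
Maris → North → Vale → Elm → Maris: 9+11+14+12 = 46
Maris → Elm → North → Vale → Maris: 12+3+11+20 = 46
The minimum is 46.
One optimal route: Maris → North → Elm → Vale → Maris (or its reverse).

Minimum total distance: 46 blocks.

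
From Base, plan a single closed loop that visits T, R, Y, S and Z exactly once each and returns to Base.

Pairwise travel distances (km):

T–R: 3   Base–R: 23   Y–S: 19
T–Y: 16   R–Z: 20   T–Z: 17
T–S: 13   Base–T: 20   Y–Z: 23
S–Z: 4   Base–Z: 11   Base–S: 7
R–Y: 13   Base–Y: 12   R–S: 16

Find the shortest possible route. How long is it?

56 km — the shortest possible round trip.

Base→T→R→Y→S→Z→Base: 20+3+13+19+4+11 = 70
Base→T→R→Y→Z→S→Base: 20+3+13+23+4+7 = 70
Base→T→R→S→Y→Z→Base: 20+3+16+19+23+11 = 92
Base→T→R→S→Z→Y→Base: 20+3+16+4+23+12 = 78
Base→T→R→Z→Y→S→Base: 20+3+20+23+19+7 = 92
Base→T→R→Z→S→Y→Base: 20+3+20+4+19+12 = 78
Base→T→Y→R→S→Z→Base: 20+16+13+16+4+11 = 80
Base→T→Y→R→Z→S→Base: 20+16+13+20+4+7 = 80
Base→T→Y→S→R→Z→Base: 20+16+19+16+20+11 = 102
Base→T→Y→S→Z→R→Base: 20+16+19+4+20+23 = 102
Base→T→Y→Z→R→S→Base: 20+16+23+20+16+7 = 102
Base→T→Y→Z→S→R→Base: 20+16+23+4+16+23 = 102
Base→T→S→R→Y→Z→Base: 20+13+16+13+23+11 = 96
Base→T→S→R→Z→Y→Base: 20+13+16+20+23+12 = 104
… (46 more)
Base→Y→R→T→S→Z→Base: 12+13+3+13+4+11 = 56  ← best
The minimum is 56.
One optimal route: Base → Y → R → T → S → Z → Base (or its reverse).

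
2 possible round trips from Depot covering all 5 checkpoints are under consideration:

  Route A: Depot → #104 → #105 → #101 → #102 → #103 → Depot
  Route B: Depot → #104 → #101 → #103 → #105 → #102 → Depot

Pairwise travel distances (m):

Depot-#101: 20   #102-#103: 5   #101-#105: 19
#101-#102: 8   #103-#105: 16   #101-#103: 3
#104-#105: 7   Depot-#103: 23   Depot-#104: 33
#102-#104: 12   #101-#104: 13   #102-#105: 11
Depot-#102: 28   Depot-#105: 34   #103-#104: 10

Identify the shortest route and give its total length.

95 m — Route A is the shortest.

Route A: 33 + 7 + 19 + 8 + 5 + 23 = 95
Route B: 33 + 13 + 3 + 16 + 11 + 28 = 104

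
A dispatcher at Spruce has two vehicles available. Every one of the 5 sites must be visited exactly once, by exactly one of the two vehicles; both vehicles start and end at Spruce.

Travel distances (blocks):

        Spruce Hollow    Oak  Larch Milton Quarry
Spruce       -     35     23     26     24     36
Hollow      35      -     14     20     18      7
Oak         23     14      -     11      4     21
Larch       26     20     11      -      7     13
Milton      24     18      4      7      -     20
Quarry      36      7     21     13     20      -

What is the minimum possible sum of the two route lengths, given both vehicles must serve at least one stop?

Minimum combined distance: 131 blocks.

Try each way of splitting the stops between the two vehicles (each non-empty) and, for each split, find the best tour for each vehicle:
  {Hollow} + {Oak, Larch, Milton, Quarry}: 70 + 83 = 153
  {Oak} + {Hollow, Larch, Milton, Quarry}: 46 + 86 = 132
  {Hollow, Oak} + {Larch, Milton, Quarry}: 72 + 80 = 152
  {Larch} + {Hollow, Oak, Milton, Quarry}: 52 + 85 = 137
  {Hollow, Larch} + {Oak, Milton, Quarry}: 81 + 83 = 164
  {Oak, Larch} + {Hollow, Milton, Quarry}: 60 + 85 = 145
  … (15 splits in total)
  {Milton} + {Hollow, Oak, Larch, Quarry}: 48 + 83 = 131  ← best
Best: vehicle 1 Spruce → Milton → Spruce = 48; vehicle 2 Spruce → Oak → Hollow → Quarry → Larch → Spruce = 83; combined 131.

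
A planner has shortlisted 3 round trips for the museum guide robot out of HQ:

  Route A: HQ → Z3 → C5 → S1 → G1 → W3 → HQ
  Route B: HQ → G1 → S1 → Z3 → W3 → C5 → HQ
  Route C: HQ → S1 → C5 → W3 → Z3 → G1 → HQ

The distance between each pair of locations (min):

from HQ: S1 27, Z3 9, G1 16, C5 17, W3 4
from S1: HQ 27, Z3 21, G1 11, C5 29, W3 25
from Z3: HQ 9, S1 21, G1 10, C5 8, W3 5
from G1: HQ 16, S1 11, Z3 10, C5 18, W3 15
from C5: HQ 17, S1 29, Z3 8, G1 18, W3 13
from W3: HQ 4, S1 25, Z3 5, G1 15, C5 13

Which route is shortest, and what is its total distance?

Route A: 9 + 8 + 29 + 11 + 15 + 4 = 76
Route B: 16 + 11 + 21 + 5 + 13 + 17 = 83
Route C: 27 + 29 + 13 + 5 + 10 + 16 = 100

76 min — Route A is the shortest.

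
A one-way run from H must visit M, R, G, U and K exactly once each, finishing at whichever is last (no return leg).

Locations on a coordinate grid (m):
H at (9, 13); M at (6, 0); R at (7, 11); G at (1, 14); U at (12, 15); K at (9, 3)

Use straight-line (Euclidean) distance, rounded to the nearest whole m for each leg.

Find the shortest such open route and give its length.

There are 5! = 120 possible orderings.
H → M → R → G → U → K: 13+11+7+11+12 = 54
H → M → R → G → K → U: 13+11+7+14+12 = 57
H → M → R → U → G → K: 13+11+6+11+14 = 55
H → M → R → U → K → G: 13+11+6+12+14 = 56
H → M → R → K → G → U: 13+11+8+14+11 = 57
H → M → R → K → U → G: 13+11+8+12+11 = 55
H → M → G → R → U → K: 13+15+7+6+12 = 53
H → M → G → R → K → U: 13+15+7+8+12 = 55
H → M → G → U → R → K: 13+15+11+6+8 = 53
H → M → G → U → K → R: 13+15+11+12+8 = 59
H → M → G → K → R → U: 13+15+14+8+6 = 56
H → M → G → K → U → R: 13+15+14+12+6 = 60
H → M → U → R → G → K: 13+16+6+7+14 = 56
H → M → U → R → K → G: 13+16+6+8+14 = 57
… (106 more)
H → U → G → R → K → M: 4+11+7+8+4 = 34  ← best
The minimum is 34.
One shortest path: H → U → G → R → K → M.

34 m — the minimum one-way total.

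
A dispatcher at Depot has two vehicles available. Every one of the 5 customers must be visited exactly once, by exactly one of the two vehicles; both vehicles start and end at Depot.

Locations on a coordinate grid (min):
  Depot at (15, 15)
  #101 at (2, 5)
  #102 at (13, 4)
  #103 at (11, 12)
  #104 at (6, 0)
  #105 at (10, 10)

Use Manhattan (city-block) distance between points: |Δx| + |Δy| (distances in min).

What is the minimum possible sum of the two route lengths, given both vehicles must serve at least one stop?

Check every non-empty split of the stops between the two vehicles; for each half take its own optimal tour:
  {#101} + {#102, #103, #104, #105}: 46 + 48 = 94
  {#102} + {#101, #103, #104, #105}: 26 + 56 = 82
  {#101, #102} + {#103, #104, #105}: 48 + 48 = 96
  {#103} + {#101, #102, #104, #105}: 14 + 56 = 70
  {#101, #103} + {#102, #104, #105}: 46 + 48 = 94
  {#102, #103} + {#101, #104, #105}: 30 + 56 = 86
  … (15 splits in total)
Best: vehicle 1 Depot → #103 → Depot = 14; vehicle 2 Depot → #102 → #104 → #101 → #105 → Depot = 56; combined 70.

Minimum combined distance: 70 min.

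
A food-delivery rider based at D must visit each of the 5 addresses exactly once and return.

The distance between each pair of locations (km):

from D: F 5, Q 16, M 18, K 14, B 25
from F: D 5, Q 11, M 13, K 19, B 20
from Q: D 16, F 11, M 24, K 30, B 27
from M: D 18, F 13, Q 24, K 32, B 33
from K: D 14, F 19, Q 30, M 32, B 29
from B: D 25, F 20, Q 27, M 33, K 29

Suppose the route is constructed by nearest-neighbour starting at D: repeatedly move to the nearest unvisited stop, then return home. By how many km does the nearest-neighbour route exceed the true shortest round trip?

Excess over optimum: 14 km.

D: F=5, K=14, Q=16, M=18, B=25 ⇒ F
F: Q=11, M=13, K=19, B=20 ⇒ Q
Q: M=24, B=27, K=30 ⇒ M
M: K=32, B=33 ⇒ K
K: B=29 ⇒ B
NN route D → F → Q → M → K → B → D costs 126.
Optimal: D → F → M → Q → B → K → D costs 112 (by enumerating all 60 distinct tours).
Excess = 126 − 112 = 14.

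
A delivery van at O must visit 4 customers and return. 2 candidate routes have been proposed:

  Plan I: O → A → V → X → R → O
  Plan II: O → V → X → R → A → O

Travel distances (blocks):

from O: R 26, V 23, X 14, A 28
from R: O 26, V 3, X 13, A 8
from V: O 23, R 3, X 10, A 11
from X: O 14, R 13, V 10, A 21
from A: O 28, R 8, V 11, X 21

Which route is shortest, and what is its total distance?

Shortest is Plan II, total 82 blocks.

Plan I: 28 + 11 + 10 + 13 + 26 = 88
Plan II: 23 + 10 + 13 + 8 + 28 = 82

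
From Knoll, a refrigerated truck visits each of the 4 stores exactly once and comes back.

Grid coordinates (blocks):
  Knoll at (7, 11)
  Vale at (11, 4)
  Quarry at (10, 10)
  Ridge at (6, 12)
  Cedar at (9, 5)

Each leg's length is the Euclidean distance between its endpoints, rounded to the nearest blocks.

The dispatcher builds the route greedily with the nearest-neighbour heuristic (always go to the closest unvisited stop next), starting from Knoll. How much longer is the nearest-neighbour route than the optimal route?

Excess over optimum: 1 blocks.

From Knoll: Ridge=1, Quarry=3, Cedar=6, Vale=8 → choose Ridge (1).
From Ridge: Quarry=4, Cedar=8, Vale=9 → choose Quarry (4).
From Quarry: Cedar=5, Vale=6 → choose Cedar (5).
From Cedar: Vale=2 → choose Vale (2).
NN route Knoll → Ridge → Quarry → Cedar → Vale → Knoll costs 20.
Optimal: Knoll → Ridge → Quarry → Vale → Cedar → Knoll costs 19 (by enumerating all 12 distinct tours).
Excess = 20 − 19 = 1.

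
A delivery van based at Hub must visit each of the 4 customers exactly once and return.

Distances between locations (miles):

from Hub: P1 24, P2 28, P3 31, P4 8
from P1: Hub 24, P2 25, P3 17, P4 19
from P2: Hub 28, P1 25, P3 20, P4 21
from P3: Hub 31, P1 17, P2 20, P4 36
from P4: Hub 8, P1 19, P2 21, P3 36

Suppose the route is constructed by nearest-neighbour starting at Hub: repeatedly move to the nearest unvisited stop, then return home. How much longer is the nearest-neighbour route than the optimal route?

The nearest-neighbour route is 2 miles longer than optimal.

Hub: P4=8, P1=24, P2=28, P3=31 ⇒ P4
P4: P1=19, P2=21, P3=36 ⇒ P1
P1: P3=17, P2=25 ⇒ P3
P3: P2=20 ⇒ P2
NN route Hub → P4 → P1 → P3 → P2 → Hub costs 92.
Optimal: Hub → P1 → P3 → P2 → P4 → Hub costs 90 (by enumerating all 12 distinct tours).
Excess = 92 − 90 = 2.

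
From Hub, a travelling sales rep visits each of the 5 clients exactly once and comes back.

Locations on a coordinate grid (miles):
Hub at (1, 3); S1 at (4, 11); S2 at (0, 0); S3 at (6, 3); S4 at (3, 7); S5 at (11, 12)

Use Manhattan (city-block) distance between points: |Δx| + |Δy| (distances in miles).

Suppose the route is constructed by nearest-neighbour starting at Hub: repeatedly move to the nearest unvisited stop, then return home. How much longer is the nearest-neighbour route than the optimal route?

Excess over optimum: 6 miles.

Hub: S2=4, S3=5, S4=6, S1=11, S5=19 ⇒ S2
S2: S3=9, S4=10, S1=15, S5=23 ⇒ S3
S3: S4=7, S1=10, S5=14 ⇒ S4
S4: S1=5, S5=13 ⇒ S1
S1: S5=8 ⇒ S5
NN route Hub → S2 → S3 → S4 → S1 → S5 → Hub costs 52.
Optimal: Hub → S2 → S3 → S5 → S1 → S4 → Hub costs 46 (by enumerating all 60 distinct tours).
Excess = 52 − 46 = 6.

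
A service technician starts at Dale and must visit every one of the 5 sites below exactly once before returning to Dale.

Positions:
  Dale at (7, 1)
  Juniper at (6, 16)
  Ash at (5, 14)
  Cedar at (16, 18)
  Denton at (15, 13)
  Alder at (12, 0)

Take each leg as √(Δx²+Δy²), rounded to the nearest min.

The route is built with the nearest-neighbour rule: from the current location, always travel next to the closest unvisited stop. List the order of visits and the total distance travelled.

From Dale: distances to unvisited — Alder=5, Ash=13, Denton=14, Juniper=15, Cedar=19. Nearest is Alder (5).
From Alder: distances to unvisited — Denton=13, Ash=16, Juniper=17, Cedar=18. Nearest is Denton (13).
From Denton: distances to unvisited — Cedar=5, Juniper=9, Ash=10. Nearest is Cedar (5).
From Cedar: distances to unvisited — Juniper=10, Ash=12. Nearest is Juniper (10).
From Juniper: distances to unvisited — Ash=2. Nearest is Ash (2).
Return Ash→Dale: 13.
Total = 5 + 13 + 5 + 10 + 2 + 13 = 48.

Total distance 48 min via the nearest-neighbour route Dale → Alder → Denton → Cedar → Juniper → Ash → Dale.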